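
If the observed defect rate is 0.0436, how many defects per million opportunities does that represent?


DPMO = defect_rate * 1000000 = 0.0436 * 1000000

43600


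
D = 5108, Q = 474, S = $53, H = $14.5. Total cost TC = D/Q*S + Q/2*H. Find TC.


TC = 5108/474 * 53 + 474/2 * 14.5

$4007.65


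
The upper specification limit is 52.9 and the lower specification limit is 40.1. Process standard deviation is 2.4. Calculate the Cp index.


Cp = (52.9 - 40.1) / (6 * 2.4)

0.89


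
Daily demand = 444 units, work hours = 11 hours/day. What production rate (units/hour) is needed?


Formula: Production Rate = Daily Demand / Available Hours
Rate = 444 units/day / 11 hours/day
Rate = 40.4 units/hour

40.4 units/hour


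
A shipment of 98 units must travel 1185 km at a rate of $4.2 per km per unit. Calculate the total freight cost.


TC = dist * cost * units = 1185 * 4.2 * 98 = $487746.00

$487746.00


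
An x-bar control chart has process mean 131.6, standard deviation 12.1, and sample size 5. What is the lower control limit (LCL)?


LCL = 131.6 - 3 * 12.1 / sqrt(5)

115.37


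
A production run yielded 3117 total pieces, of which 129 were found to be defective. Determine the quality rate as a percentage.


Formula: Quality Rate = Good Pieces / Total Pieces * 100
Good pieces = 3117 - 129 = 2988
QR = 2988 / 3117 * 100 = 95.9%

95.9%


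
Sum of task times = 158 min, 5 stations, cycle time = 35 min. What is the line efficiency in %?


Formula: Efficiency = Sum of Task Times / (N_stations * CT) * 100
Total station capacity = 5 stations * 35 min = 175 min
Efficiency = 158 / 175 * 100 = 90.3%

90.3%


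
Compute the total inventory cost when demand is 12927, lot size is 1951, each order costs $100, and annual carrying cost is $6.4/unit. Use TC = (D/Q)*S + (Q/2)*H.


TC = 12927/1951 * 100 + 1951/2 * 6.4

$6905.78


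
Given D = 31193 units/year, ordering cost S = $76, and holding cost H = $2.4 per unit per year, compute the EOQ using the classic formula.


Formula: EOQ = sqrt(2 * D * S / H)
Numerator: 2 * 31193 * 76 = 4741336
2DS/H = 4741336 / 2.4 = 1975556.7
EOQ = sqrt(1975556.7) = 1405.5 units

1405.5 units


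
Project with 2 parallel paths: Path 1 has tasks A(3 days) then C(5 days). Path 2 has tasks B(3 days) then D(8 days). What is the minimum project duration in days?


Path 1 = 3 + 5 = 8 days
Path 2 = 3 + 8 = 11 days
Duration = max(8, 11) = 11 days

11 days


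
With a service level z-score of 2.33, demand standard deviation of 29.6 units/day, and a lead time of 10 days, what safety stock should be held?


Formula: SS = z * sigma_d * sqrt(LT)
sqrt(LT) = sqrt(10) = 3.1623
SS = 2.33 * 29.6 * 3.1623
SS = 218.1 units

218.1 units


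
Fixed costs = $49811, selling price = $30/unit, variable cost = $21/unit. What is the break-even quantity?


Formula: BEQ = Fixed Costs / (Price - Variable Cost)
Contribution margin = $30 - $21 = $9/unit
BEQ = ceil($49811 / $9/unit) = ceil(5534.56) = 5535 units

5535 units


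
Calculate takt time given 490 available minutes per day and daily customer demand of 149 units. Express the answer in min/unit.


Formula: Takt Time = Available Production Time / Customer Demand
Takt = 490 min/day / 149 units/day
Takt = 3.29 min/unit

3.29 min/unit


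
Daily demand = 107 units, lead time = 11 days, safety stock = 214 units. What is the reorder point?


Formula: ROP = (Daily Demand * Lead Time) + Safety Stock
Demand during lead time = 107 * 11 = 1177 units
ROP = 1177 + 214 = 1391 units

1391 units


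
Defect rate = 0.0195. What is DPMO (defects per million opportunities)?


DPMO = defect_rate * 1000000 = 0.0195 * 1000000

19500


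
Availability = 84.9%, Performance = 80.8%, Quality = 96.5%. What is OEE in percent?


Formula: OEE = Availability * Performance * Quality / 10000
A * P = 84.9% * 80.8% / 100 = 68.6%
OEE = 68.6% * 96.5% / 100 = 66.2%

66.2%


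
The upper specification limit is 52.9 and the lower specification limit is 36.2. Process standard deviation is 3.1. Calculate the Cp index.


Cp = (52.9 - 36.2) / (6 * 3.1)

0.9


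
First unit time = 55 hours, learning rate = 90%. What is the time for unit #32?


Formula: T_n = T_1 * (learning_rate)^(log2(n)) where learning_rate = rate/100
Doublings = log2(32) = 5
T_n = 55 * 0.9^5
T_n = 55 * 0.5905 = 32.5 hours

32.5 hours


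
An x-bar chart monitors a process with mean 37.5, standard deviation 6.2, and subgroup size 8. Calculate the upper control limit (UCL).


UCL = 37.5 + 3 * 6.2 / sqrt(8)

44.08


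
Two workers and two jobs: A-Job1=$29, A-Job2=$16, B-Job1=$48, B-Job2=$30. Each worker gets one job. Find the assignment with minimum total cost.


Option 1: A->1 + B->2 = $29 + $30 = $59
Option 2: A->2 + B->1 = $16 + $48 = $64
Min cost = min($59, $64) = $59

$59


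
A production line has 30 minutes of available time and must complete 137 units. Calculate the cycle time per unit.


Formula: CT = Available Time / Number of Units
CT = 30 min / 137 units
CT = 0.22 min/unit

0.22 min/unit


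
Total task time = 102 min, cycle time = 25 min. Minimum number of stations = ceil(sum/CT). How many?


Formula: N_min = ceil(Sum of Task Times / Cycle Time)
N_min = ceil(102 min / 25 min) = ceil(4.08)
N_min = 5 stations

5


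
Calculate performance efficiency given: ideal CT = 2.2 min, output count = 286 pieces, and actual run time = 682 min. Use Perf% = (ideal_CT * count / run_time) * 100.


Formula: Performance = (Ideal CT * Total Count) / Run Time * 100
Ideal output time = 2.2 * 286 = 629.2 min
Performance = 629.2 / 682 * 100 = 92.3%

92.3%


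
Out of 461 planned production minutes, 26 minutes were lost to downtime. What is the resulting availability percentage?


Formula: Availability = (Planned Time - Downtime) / Planned Time * 100
Uptime = 461 - 26 = 435 min
Availability = 435 / 461 * 100 = 94.4%

94.4%


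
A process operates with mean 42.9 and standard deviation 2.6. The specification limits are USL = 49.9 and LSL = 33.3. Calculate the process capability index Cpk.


Cpu = (49.9 - 42.9) / (3 * 2.6) = 0.9
Cpl = (42.9 - 33.3) / (3 * 2.6) = 1.23
Cpk = min(0.9, 1.23) = 0.9

0.9


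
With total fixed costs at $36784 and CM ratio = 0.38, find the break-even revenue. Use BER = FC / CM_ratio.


Formula: BER = Fixed Costs / Contribution Margin Ratio
BER = $36784 / 0.38
BER = $96800.00 (to the nearest cent)

$96800.00


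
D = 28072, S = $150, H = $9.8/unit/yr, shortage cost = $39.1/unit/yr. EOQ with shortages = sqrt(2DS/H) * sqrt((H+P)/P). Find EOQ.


Formula: EOQ* = sqrt(2DS/H) * sqrt((H+P)/P)
Base EOQ = sqrt(2*28072*150/9.8) = 927.01 units
Correction = sqrt((9.8+39.1)/39.1) = 1.11832
EOQ* = 927.01 * 1.11832 = 1036.7 units

1036.7 units


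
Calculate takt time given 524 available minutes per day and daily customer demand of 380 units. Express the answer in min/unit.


Formula: Takt Time = Available Production Time / Customer Demand
Takt = 524 min/day / 380 units/day
Takt = 1.38 min/unit

1.38 min/unit


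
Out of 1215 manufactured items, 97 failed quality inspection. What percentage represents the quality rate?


Formula: Quality Rate = Good Pieces / Total Pieces * 100
Good pieces = 1215 - 97 = 1118
QR = 1118 / 1215 * 100 = 92.0%

92.0%


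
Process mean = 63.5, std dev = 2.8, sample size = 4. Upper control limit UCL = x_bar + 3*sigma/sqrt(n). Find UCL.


UCL = 63.5 + 3 * 2.8 / sqrt(4)

67.7


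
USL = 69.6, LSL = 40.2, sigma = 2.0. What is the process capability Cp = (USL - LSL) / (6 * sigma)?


Cp = (69.6 - 40.2) / (6 * 2.0)

2.45


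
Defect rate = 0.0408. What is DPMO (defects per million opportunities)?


DPMO = defect_rate * 1000000 = 0.0408 * 1000000

40800


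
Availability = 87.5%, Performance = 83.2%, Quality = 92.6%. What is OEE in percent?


Formula: OEE = Availability * Performance * Quality / 10000
A * P = 87.5% * 83.2% / 100 = 72.8%
OEE = 72.8% * 92.6% / 100 = 67.4%

67.4%


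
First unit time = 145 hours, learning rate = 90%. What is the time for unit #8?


Formula: T_n = T_1 * (learning_rate)^(log2(n)) where learning_rate = rate/100
Doublings = log2(8) = 3
T_n = 145 * 0.9^3
T_n = 145 * 0.729 = 105.7 hours

105.7 hours


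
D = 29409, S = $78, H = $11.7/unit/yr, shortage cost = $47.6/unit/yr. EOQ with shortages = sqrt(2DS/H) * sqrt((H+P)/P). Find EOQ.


Formula: EOQ* = sqrt(2DS/H) * sqrt((H+P)/P)
Base EOQ = sqrt(2*29409*78/11.7) = 626.19 units
Correction = sqrt((11.7+47.6)/47.6) = 1.11615
EOQ* = 626.19 * 1.11615 = 698.9 units

698.9 units


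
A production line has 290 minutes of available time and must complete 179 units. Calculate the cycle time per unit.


Formula: CT = Available Time / Number of Units
CT = 290 min / 179 units
CT = 1.62 min/unit

1.62 min/unit


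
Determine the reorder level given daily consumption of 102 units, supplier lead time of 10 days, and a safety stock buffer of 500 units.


Formula: ROP = (Daily Demand * Lead Time) + Safety Stock
Demand during lead time = 102 * 10 = 1020 units
ROP = 1020 + 500 = 1520 units

1520 units


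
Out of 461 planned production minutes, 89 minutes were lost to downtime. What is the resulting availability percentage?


Formula: Availability = (Planned Time - Downtime) / Planned Time * 100
Uptime = 461 - 89 = 372 min
Availability = 372 / 461 * 100 = 80.7%

80.7%


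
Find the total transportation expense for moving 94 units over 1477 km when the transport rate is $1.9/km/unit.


TC = dist * cost * units = 1477 * 1.9 * 94 = $263792.20

$263792.20


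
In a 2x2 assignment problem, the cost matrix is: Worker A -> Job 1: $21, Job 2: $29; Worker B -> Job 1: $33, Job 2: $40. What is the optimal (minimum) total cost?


Option 1: A->1 + B->2 = $21 + $40 = $61
Option 2: A->2 + B->1 = $29 + $33 = $62
Min cost = min($61, $62) = $61

$61


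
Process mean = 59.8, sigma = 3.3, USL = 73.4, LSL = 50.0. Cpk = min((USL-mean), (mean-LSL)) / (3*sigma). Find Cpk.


Cpu = (73.4 - 59.8) / (3 * 3.3) = 1.37
Cpl = (59.8 - 50.0) / (3 * 3.3) = 0.99
Cpk = min(1.37, 0.99) = 0.99

0.99


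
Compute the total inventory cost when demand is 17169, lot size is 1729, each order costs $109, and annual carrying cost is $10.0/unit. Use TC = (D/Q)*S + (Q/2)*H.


TC = 17169/1729 * 109 + 1729/2 * 10.0

$9727.37


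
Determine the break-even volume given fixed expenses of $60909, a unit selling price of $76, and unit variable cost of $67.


Formula: BEQ = Fixed Costs / (Price - Variable Cost)
Contribution margin = $76 - $67 = $9/unit
BEQ = ceil($60909 / $9/unit) = ceil(6767.67) = 6768 units

6768 units


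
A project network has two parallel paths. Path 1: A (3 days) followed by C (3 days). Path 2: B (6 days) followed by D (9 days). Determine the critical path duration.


Path 1 = 3 + 3 = 6 days
Path 2 = 6 + 9 = 15 days
Duration = max(6, 15) = 15 days

15 days


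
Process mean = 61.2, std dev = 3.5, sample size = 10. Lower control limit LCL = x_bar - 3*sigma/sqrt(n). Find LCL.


LCL = 61.2 - 3 * 3.5 / sqrt(10)

57.88


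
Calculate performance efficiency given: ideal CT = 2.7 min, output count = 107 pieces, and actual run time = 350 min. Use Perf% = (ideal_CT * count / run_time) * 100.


Formula: Performance = (Ideal CT * Total Count) / Run Time * 100
Ideal output time = 2.7 * 107 = 288.9 min
Performance = 288.9 / 350 * 100 = 82.5%

82.5%


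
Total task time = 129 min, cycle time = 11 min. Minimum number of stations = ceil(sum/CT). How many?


Formula: N_min = ceil(Sum of Task Times / Cycle Time)
N_min = ceil(129 min / 11 min) = ceil(11.7273)
N_min = 12 stations

12


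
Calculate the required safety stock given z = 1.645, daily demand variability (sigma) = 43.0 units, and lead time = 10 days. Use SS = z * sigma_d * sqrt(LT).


Formula: SS = z * sigma_d * sqrt(LT)
sqrt(LT) = sqrt(10) = 3.1623
SS = 1.645 * 43.0 * 3.1623
SS = 223.7 units

223.7 units


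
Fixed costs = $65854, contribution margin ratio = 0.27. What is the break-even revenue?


Formula: BER = Fixed Costs / Contribution Margin Ratio
BER = $65854 / 0.27
BER = $243903.70 (to the nearest cent)

$243903.70


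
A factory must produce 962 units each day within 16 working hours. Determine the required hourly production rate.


Formula: Production Rate = Daily Demand / Available Hours
Rate = 962 units/day / 16 hours/day
Rate = 60.1 units/hour

60.1 units/hour


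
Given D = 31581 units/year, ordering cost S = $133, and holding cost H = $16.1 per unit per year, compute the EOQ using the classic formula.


Formula: EOQ = sqrt(2 * D * S / H)
Numerator: 2 * 31581 * 133 = 8400546
2DS/H = 8400546 / 16.1 = 521773.0
EOQ = sqrt(521773.0) = 722.3 units

722.3 units


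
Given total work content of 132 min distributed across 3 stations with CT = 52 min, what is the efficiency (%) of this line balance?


Formula: Efficiency = Sum of Task Times / (N_stations * CT) * 100
Total station capacity = 3 stations * 52 min = 156 min
Efficiency = 132 / 156 * 100 = 84.6%

84.6%


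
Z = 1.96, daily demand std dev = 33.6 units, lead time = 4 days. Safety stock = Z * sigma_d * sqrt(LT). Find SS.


Formula: SS = z * sigma_d * sqrt(LT)
sqrt(LT) = sqrt(4) = 2.0
SS = 1.96 * 33.6 * 2.0
SS = 131.7 units

131.7 units


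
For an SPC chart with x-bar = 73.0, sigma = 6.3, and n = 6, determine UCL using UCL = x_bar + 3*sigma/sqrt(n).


UCL = 73.0 + 3 * 6.3 / sqrt(6)

80.72


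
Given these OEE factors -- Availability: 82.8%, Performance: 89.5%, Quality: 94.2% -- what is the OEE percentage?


Formula: OEE = Availability * Performance * Quality / 10000
A * P = 82.8% * 89.5% / 100 = 74.11%
OEE = 74.11% * 94.2% / 100 = 69.8%

69.8%


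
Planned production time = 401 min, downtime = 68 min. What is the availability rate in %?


Formula: Availability = (Planned Time - Downtime) / Planned Time * 100
Uptime = 401 - 68 = 333 min
Availability = 333 / 401 * 100 = 83.0%

83.0%


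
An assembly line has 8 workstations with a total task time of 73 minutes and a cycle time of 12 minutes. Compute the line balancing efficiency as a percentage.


Formula: Efficiency = Sum of Task Times / (N_stations * CT) * 100
Total station capacity = 8 stations * 12 min = 96 min
Efficiency = 73 / 96 * 100 = 76.0%

76.0%


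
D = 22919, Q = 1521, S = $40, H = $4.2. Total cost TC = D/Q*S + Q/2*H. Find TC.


TC = 22919/1521 * 40 + 1521/2 * 4.2

$3796.84


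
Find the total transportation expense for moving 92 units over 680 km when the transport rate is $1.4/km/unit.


TC = dist * cost * units = 680 * 1.4 * 92 = $87584.00

$87584.00


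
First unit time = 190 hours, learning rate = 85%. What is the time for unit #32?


Formula: T_n = T_1 * (learning_rate)^(log2(n)) where learning_rate = rate/100
Doublings = log2(32) = 5
T_n = 190 * 0.85^5
T_n = 190 * 0.4437 = 84.3 hours

84.3 hours


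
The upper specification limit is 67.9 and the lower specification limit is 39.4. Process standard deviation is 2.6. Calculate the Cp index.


Cp = (67.9 - 39.4) / (6 * 2.6)

1.83


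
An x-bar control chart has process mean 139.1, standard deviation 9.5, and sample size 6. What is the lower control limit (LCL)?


LCL = 139.1 - 3 * 9.5 / sqrt(6)

127.46


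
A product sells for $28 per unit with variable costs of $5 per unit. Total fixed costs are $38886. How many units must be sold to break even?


Formula: BEQ = Fixed Costs / (Price - Variable Cost)
Contribution margin = $28 - $5 = $23/unit
BEQ = ceil($38886 / $23/unit) = ceil(1690.7) = 1691 units

1691 units


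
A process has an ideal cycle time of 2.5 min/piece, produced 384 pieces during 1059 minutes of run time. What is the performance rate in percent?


Formula: Performance = (Ideal CT * Total Count) / Run Time * 100
Ideal output time = 2.5 * 384 = 960.0 min
Performance = 960.0 / 1059 * 100 = 90.7%

90.7%


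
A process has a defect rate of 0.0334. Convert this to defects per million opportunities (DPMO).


DPMO = defect_rate * 1000000 = 0.0334 * 1000000

33400


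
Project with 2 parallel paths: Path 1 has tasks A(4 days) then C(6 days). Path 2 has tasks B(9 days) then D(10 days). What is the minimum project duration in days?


Path 1 = 4 + 6 = 10 days
Path 2 = 9 + 10 = 19 days
Duration = max(10, 19) = 19 days

19 days


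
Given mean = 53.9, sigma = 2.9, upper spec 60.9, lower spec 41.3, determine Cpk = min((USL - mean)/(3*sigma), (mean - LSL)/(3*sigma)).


Cpu = (60.9 - 53.9) / (3 * 2.9) = 0.8
Cpl = (53.9 - 41.3) / (3 * 2.9) = 1.45
Cpk = min(0.8, 1.45) = 0.8

0.8


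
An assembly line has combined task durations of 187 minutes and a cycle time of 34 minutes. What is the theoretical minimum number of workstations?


Formula: N_min = ceil(Sum of Task Times / Cycle Time)
N_min = ceil(187 min / 34 min) = ceil(5.5)
N_min = 6 stations

6


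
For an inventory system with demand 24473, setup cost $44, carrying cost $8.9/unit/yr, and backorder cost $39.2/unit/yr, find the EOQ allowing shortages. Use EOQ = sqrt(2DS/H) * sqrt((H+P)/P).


Formula: EOQ* = sqrt(2DS/H) * sqrt((H+P)/P)
Base EOQ = sqrt(2*24473*44/8.9) = 491.91 units
Correction = sqrt((8.9+39.2)/39.2) = 1.10772
EOQ* = 491.91 * 1.10772 = 544.9 units

544.9 units


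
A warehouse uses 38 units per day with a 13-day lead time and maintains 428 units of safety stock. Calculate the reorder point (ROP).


Formula: ROP = (Daily Demand * Lead Time) + Safety Stock
Demand during lead time = 38 * 13 = 494 units
ROP = 494 + 428 = 922 units

922 units


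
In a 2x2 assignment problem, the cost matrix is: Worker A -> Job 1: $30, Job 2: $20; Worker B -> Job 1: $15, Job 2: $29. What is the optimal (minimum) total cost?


Option 1: A->1 + B->2 = $30 + $29 = $59
Option 2: A->2 + B->1 = $20 + $15 = $35
Min cost = min($59, $35) = $35

$35


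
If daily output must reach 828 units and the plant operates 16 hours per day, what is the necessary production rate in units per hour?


Formula: Production Rate = Daily Demand / Available Hours
Rate = 828 units/day / 16 hours/day
Rate = 51.8 units/hour

51.8 units/hour


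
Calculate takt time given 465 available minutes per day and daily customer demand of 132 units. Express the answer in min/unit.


Formula: Takt Time = Available Production Time / Customer Demand
Takt = 465 min/day / 132 units/day
Takt = 3.52 min/unit

3.52 min/unit


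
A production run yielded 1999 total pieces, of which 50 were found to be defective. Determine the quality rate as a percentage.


Formula: Quality Rate = Good Pieces / Total Pieces * 100
Good pieces = 1999 - 50 = 1949
QR = 1949 / 1999 * 100 = 97.5%

97.5%


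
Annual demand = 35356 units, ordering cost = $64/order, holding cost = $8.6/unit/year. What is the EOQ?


Formula: EOQ = sqrt(2 * D * S / H)
Numerator: 2 * 35356 * 64 = 4525568
2DS/H = 4525568 / 8.6 = 526228.8
EOQ = sqrt(526228.8) = 725.4 units

725.4 units


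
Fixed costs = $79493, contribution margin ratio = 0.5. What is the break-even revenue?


Formula: BER = Fixed Costs / Contribution Margin Ratio
BER = $79493 / 0.5
BER = $158986.00 (to the nearest cent)

$158986.00


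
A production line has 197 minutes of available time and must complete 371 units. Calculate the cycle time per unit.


Formula: CT = Available Time / Number of Units
CT = 197 min / 371 units
CT = 0.53 min/unit

0.53 min/unit


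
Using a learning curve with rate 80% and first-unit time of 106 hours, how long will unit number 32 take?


Formula: T_n = T_1 * (learning_rate)^(log2(n)) where learning_rate = rate/100
Doublings = log2(32) = 5
T_n = 106 * 0.8^5
T_n = 106 * 0.3277 = 34.7 hours

34.7 hours


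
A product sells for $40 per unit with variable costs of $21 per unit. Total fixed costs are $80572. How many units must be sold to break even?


Formula: BEQ = Fixed Costs / (Price - Variable Cost)
Contribution margin = $40 - $21 = $19/unit
BEQ = ceil($80572 / $19/unit) = ceil(4240.63) = 4241 units

4241 units


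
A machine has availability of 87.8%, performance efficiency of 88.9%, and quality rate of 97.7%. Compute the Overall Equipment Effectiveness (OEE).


Formula: OEE = Availability * Performance * Quality / 10000
A * P = 87.8% * 88.9% / 100 = 78.05%
OEE = 78.05% * 97.7% / 100 = 76.3%

76.3%


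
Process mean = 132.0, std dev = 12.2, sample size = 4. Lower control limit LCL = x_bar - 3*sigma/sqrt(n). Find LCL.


LCL = 132.0 - 3 * 12.2 / sqrt(4)

113.7


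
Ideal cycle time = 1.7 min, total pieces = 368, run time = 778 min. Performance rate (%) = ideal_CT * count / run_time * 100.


Formula: Performance = (Ideal CT * Total Count) / Run Time * 100
Ideal output time = 1.7 * 368 = 625.6 min
Performance = 625.6 / 778 * 100 = 80.4%

80.4%


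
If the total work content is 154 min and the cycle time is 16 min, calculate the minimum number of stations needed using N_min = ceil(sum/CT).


Formula: N_min = ceil(Sum of Task Times / Cycle Time)
N_min = ceil(154 min / 16 min) = ceil(9.625)
N_min = 10 stations

10


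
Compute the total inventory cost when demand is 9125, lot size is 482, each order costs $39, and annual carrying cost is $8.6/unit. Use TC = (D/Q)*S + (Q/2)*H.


TC = 9125/482 * 39 + 482/2 * 8.6

$2810.93


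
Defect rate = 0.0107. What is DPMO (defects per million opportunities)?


DPMO = defect_rate * 1000000 = 0.0107 * 1000000

10700


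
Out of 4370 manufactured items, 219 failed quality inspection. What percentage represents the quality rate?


Formula: Quality Rate = Good Pieces / Total Pieces * 100
Good pieces = 4370 - 219 = 4151
QR = 4151 / 4370 * 100 = 95.0%

95.0%


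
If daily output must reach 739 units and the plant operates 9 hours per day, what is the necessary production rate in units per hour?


Formula: Production Rate = Daily Demand / Available Hours
Rate = 739 units/day / 9 hours/day
Rate = 82.1 units/hour

82.1 units/hour


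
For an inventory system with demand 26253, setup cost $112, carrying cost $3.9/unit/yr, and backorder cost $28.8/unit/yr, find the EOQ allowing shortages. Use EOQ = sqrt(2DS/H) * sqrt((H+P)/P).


Formula: EOQ* = sqrt(2DS/H) * sqrt((H+P)/P)
Base EOQ = sqrt(2*26253*112/3.9) = 1227.95 units
Correction = sqrt((3.9+28.8)/28.8) = 1.06556
EOQ* = 1227.95 * 1.06556 = 1308.5 units

1308.5 units


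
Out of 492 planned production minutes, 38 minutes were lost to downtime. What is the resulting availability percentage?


Formula: Availability = (Planned Time - Downtime) / Planned Time * 100
Uptime = 492 - 38 = 454 min
Availability = 454 / 492 * 100 = 92.3%

92.3%


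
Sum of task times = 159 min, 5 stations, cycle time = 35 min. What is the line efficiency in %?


Formula: Efficiency = Sum of Task Times / (N_stations * CT) * 100
Total station capacity = 5 stations * 35 min = 175 min
Efficiency = 159 / 175 * 100 = 90.9%

90.9%


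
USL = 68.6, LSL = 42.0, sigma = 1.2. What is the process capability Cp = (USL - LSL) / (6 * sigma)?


Cp = (68.6 - 42.0) / (6 * 1.2)

3.69


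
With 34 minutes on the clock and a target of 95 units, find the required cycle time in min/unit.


Formula: CT = Available Time / Number of Units
CT = 34 min / 95 units
CT = 0.36 min/unit

0.36 min/unit


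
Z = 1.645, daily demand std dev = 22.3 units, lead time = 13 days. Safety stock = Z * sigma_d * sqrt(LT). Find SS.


Formula: SS = z * sigma_d * sqrt(LT)
sqrt(LT) = sqrt(13) = 3.6056
SS = 1.645 * 22.3 * 3.6056
SS = 132.3 units

132.3 units


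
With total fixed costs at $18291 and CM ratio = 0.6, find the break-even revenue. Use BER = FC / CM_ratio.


Formula: BER = Fixed Costs / Contribution Margin Ratio
BER = $18291 / 0.6
BER = $30485.00 (to the nearest cent)

$30485.00


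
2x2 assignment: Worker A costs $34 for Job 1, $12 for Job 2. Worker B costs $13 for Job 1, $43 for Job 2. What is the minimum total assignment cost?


Option 1: A->1 + B->2 = $34 + $43 = $77
Option 2: A->2 + B->1 = $12 + $13 = $25
Min cost = min($77, $25) = $25

$25


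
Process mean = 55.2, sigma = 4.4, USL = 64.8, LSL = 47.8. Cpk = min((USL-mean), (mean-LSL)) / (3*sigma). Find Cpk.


Cpu = (64.8 - 55.2) / (3 * 4.4) = 0.73
Cpl = (55.2 - 47.8) / (3 * 4.4) = 0.56
Cpk = min(0.73, 0.56) = 0.56

0.56


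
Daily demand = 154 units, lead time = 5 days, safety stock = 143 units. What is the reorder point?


Formula: ROP = (Daily Demand * Lead Time) + Safety Stock
Demand during lead time = 154 * 5 = 770 units
ROP = 770 + 143 = 913 units

913 units


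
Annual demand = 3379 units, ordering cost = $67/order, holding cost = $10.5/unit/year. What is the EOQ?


Formula: EOQ = sqrt(2 * D * S / H)
Numerator: 2 * 3379 * 67 = 452786
2DS/H = 452786 / 10.5 = 43122.5
EOQ = sqrt(43122.5) = 207.7 units

207.7 units


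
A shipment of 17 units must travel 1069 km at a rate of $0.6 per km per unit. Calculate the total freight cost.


TC = dist * cost * units = 1069 * 0.6 * 17 = $10903.80

$10903.80


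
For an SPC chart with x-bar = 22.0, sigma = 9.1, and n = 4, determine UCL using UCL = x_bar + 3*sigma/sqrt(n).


UCL = 22.0 + 3 * 9.1 / sqrt(4)

35.65


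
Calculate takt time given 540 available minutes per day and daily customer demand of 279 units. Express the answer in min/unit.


Formula: Takt Time = Available Production Time / Customer Demand
Takt = 540 min/day / 279 units/day
Takt = 1.94 min/unit

1.94 min/unit


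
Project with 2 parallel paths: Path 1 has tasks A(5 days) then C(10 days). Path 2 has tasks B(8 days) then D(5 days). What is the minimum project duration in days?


Path 1 = 5 + 10 = 15 days
Path 2 = 8 + 5 = 13 days
Duration = max(15, 13) = 15 days

15 days


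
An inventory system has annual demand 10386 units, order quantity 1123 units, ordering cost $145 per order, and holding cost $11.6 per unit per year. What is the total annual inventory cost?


TC = 10386/1123 * 145 + 1123/2 * 11.6

$7854.42


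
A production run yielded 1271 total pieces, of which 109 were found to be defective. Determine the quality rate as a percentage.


Formula: Quality Rate = Good Pieces / Total Pieces * 100
Good pieces = 1271 - 109 = 1162
QR = 1162 / 1271 * 100 = 91.4%

91.4%


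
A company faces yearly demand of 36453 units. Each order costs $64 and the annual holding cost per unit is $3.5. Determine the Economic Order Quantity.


Formula: EOQ = sqrt(2 * D * S / H)
Numerator: 2 * 36453 * 64 = 4665984
2DS/H = 4665984 / 3.5 = 1333138.3
EOQ = sqrt(1333138.3) = 1154.6 units

1154.6 units


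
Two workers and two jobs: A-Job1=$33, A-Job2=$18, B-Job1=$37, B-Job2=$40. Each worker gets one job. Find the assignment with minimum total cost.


Option 1: A->1 + B->2 = $33 + $40 = $73
Option 2: A->2 + B->1 = $18 + $37 = $55
Min cost = min($73, $55) = $55

$55


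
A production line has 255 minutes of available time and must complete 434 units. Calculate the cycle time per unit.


Formula: CT = Available Time / Number of Units
CT = 255 min / 434 units
CT = 0.59 min/unit

0.59 min/unit


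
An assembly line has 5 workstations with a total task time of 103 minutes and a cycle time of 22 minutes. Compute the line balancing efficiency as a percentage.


Formula: Efficiency = Sum of Task Times / (N_stations * CT) * 100
Total station capacity = 5 stations * 22 min = 110 min
Efficiency = 103 / 110 * 100 = 93.6%

93.6%


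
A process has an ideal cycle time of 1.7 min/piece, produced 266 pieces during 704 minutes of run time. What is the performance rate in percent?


Formula: Performance = (Ideal CT * Total Count) / Run Time * 100
Ideal output time = 1.7 * 266 = 452.2 min
Performance = 452.2 / 704 * 100 = 64.2%

64.2%


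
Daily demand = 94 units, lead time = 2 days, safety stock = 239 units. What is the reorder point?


Formula: ROP = (Daily Demand * Lead Time) + Safety Stock
Demand during lead time = 94 * 2 = 188 units
ROP = 188 + 239 = 427 units

427 units


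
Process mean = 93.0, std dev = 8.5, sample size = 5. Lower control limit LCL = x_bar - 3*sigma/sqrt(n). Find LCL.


LCL = 93.0 - 3 * 8.5 / sqrt(5)

81.6


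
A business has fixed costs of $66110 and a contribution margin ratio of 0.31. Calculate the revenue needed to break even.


Formula: BER = Fixed Costs / Contribution Margin Ratio
BER = $66110 / 0.31
BER = $213258.06 (to the nearest cent)

$213258.06


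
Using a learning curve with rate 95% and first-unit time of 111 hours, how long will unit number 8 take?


Formula: T_n = T_1 * (learning_rate)^(log2(n)) where learning_rate = rate/100
Doublings = log2(8) = 3
T_n = 111 * 0.95^3
T_n = 111 * 0.8574 = 95.2 hours

95.2 hours


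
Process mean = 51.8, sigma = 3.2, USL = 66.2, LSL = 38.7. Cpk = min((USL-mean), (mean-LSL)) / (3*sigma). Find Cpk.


Cpu = (66.2 - 51.8) / (3 * 3.2) = 1.5
Cpl = (51.8 - 38.7) / (3 * 3.2) = 1.36
Cpk = min(1.5, 1.36) = 1.36

1.36


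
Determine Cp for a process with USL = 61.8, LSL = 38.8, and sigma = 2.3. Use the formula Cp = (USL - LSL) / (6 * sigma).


Cp = (61.8 - 38.8) / (6 * 2.3)

1.67


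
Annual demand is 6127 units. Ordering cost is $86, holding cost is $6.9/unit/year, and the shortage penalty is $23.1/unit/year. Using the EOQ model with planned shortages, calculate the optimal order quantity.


Formula: EOQ* = sqrt(2DS/H) * sqrt((H+P)/P)
Base EOQ = sqrt(2*6127*86/6.9) = 390.81 units
Correction = sqrt((6.9+23.1)/23.1) = 1.13961
EOQ* = 390.81 * 1.13961 = 445.4 units

445.4 units


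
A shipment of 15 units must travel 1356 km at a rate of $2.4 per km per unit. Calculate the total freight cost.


TC = dist * cost * units = 1356 * 2.4 * 15 = $48816.00

$48816.00


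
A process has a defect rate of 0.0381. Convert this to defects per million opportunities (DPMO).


DPMO = defect_rate * 1000000 = 0.0381 * 1000000

38100


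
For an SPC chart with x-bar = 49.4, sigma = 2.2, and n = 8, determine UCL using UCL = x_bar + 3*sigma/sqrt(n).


UCL = 49.4 + 3 * 2.2 / sqrt(8)

51.73


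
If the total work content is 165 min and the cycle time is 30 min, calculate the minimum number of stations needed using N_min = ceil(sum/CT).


Formula: N_min = ceil(Sum of Task Times / Cycle Time)
N_min = ceil(165 min / 30 min) = ceil(5.5)
N_min = 6 stations

6


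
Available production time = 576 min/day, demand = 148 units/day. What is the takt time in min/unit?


Formula: Takt Time = Available Production Time / Customer Demand
Takt = 576 min/day / 148 units/day
Takt = 3.89 min/unit

3.89 min/unit


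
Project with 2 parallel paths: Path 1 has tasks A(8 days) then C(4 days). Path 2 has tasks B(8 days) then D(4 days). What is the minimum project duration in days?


Path 1 = 8 + 4 = 12 days
Path 2 = 8 + 4 = 12 days
Duration = max(12, 12) = 12 days

12 days


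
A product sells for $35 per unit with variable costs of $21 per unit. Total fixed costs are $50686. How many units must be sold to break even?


Formula: BEQ = Fixed Costs / (Price - Variable Cost)
Contribution margin = $35 - $21 = $14/unit
BEQ = ceil($50686 / $14/unit) = ceil(3620.43) = 3621 units

3621 units


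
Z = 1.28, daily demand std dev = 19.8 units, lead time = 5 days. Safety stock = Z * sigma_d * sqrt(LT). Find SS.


Formula: SS = z * sigma_d * sqrt(LT)
sqrt(LT) = sqrt(5) = 2.2361
SS = 1.28 * 19.8 * 2.2361
SS = 56.7 units

56.7 units


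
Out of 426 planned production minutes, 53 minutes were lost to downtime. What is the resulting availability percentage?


Formula: Availability = (Planned Time - Downtime) / Planned Time * 100
Uptime = 426 - 53 = 373 min
Availability = 373 / 426 * 100 = 87.6%

87.6%


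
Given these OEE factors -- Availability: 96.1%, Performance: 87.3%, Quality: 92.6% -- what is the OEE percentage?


Formula: OEE = Availability * Performance * Quality / 10000
A * P = 96.1% * 87.3% / 100 = 83.9%
OEE = 83.9% * 92.6% / 100 = 77.7%

77.7%


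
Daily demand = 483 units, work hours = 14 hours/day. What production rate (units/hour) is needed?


Formula: Production Rate = Daily Demand / Available Hours
Rate = 483 units/day / 14 hours/day
Rate = 34.5 units/hour

34.5 units/hour


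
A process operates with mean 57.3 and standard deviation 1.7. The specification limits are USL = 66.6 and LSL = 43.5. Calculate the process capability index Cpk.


Cpu = (66.6 - 57.3) / (3 * 1.7) = 1.82
Cpl = (57.3 - 43.5) / (3 * 1.7) = 2.71
Cpk = min(1.82, 2.71) = 1.82

1.82


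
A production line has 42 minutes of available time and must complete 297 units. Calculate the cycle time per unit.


Formula: CT = Available Time / Number of Units
CT = 42 min / 297 units
CT = 0.14 min/unit

0.14 min/unit


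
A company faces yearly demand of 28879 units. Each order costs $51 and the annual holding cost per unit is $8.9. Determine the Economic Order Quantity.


Formula: EOQ = sqrt(2 * D * S / H)
Numerator: 2 * 28879 * 51 = 2945658
2DS/H = 2945658 / 8.9 = 330972.8
EOQ = sqrt(330972.8) = 575.3 units

575.3 units


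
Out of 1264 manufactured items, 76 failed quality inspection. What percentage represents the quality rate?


Formula: Quality Rate = Good Pieces / Total Pieces * 100
Good pieces = 1264 - 76 = 1188
QR = 1188 / 1264 * 100 = 94.0%

94.0%


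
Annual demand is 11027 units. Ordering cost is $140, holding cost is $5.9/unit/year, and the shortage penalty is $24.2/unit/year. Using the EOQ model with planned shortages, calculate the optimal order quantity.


Formula: EOQ* = sqrt(2DS/H) * sqrt((H+P)/P)
Base EOQ = sqrt(2*11027*140/5.9) = 723.41 units
Correction = sqrt((5.9+24.2)/24.2) = 1.11526
EOQ* = 723.41 * 1.11526 = 806.8 units

806.8 units


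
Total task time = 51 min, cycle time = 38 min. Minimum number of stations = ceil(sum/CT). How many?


Formula: N_min = ceil(Sum of Task Times / Cycle Time)
N_min = ceil(51 min / 38 min) = ceil(1.3421)
N_min = 2 stations

2


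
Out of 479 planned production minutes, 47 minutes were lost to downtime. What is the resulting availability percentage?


Formula: Availability = (Planned Time - Downtime) / Planned Time * 100
Uptime = 479 - 47 = 432 min
Availability = 432 / 479 * 100 = 90.2%

90.2%


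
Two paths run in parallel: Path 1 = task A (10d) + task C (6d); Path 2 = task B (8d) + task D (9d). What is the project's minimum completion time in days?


Path 1 = 10 + 6 = 16 days
Path 2 = 8 + 9 = 17 days
Duration = max(16, 17) = 17 days

17 days


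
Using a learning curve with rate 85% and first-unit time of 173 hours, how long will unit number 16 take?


Formula: T_n = T_1 * (learning_rate)^(log2(n)) where learning_rate = rate/100
Doublings = log2(16) = 4
T_n = 173 * 0.85^4
T_n = 173 * 0.522 = 90.3 hours

90.3 hours


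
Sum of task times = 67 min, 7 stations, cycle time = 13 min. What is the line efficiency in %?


Formula: Efficiency = Sum of Task Times / (N_stations * CT) * 100
Total station capacity = 7 stations * 13 min = 91 min
Efficiency = 67 / 91 * 100 = 73.6%

73.6%


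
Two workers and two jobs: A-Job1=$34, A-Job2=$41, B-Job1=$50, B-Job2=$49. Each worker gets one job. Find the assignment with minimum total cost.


Option 1: A->1 + B->2 = $34 + $49 = $83
Option 2: A->2 + B->1 = $41 + $50 = $91
Min cost = min($83, $91) = $83

$83


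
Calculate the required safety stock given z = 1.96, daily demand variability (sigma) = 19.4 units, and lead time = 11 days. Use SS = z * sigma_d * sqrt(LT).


Formula: SS = z * sigma_d * sqrt(LT)
sqrt(LT) = sqrt(11) = 3.3166
SS = 1.96 * 19.4 * 3.3166
SS = 126.1 units

126.1 units


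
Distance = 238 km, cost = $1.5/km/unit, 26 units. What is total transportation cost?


TC = dist * cost * units = 238 * 1.5 * 26 = $9282.00

$9282.00


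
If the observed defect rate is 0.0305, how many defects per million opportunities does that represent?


DPMO = defect_rate * 1000000 = 0.0305 * 1000000

30500


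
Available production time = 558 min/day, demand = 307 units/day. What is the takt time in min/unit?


Formula: Takt Time = Available Production Time / Customer Demand
Takt = 558 min/day / 307 units/day
Takt = 1.82 min/unit

1.82 min/unit


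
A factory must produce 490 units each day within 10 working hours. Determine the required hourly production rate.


Formula: Production Rate = Daily Demand / Available Hours
Rate = 490 units/day / 10 hours/day
Rate = 49.0 units/hour

49.0 units/hour


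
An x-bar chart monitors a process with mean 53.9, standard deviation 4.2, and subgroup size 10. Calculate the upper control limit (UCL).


UCL = 53.9 + 3 * 4.2 / sqrt(10)

57.88


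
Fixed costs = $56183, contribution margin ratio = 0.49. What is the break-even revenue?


Formula: BER = Fixed Costs / Contribution Margin Ratio
BER = $56183 / 0.49
BER = $114659.18 (to the nearest cent)

$114659.18


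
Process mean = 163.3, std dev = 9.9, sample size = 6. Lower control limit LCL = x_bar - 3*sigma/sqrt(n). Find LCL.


LCL = 163.3 - 3 * 9.9 / sqrt(6)

151.18


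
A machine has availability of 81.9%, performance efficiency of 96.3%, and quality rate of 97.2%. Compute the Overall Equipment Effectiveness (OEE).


Formula: OEE = Availability * Performance * Quality / 10000
A * P = 81.9% * 96.3% / 100 = 78.87%
OEE = 78.87% * 97.2% / 100 = 76.7%

76.7%


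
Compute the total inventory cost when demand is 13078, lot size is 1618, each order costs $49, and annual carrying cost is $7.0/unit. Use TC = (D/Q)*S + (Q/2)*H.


TC = 13078/1618 * 49 + 1618/2 * 7.0

$6059.06


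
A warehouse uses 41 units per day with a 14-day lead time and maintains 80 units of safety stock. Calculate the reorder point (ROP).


Formula: ROP = (Daily Demand * Lead Time) + Safety Stock
Demand during lead time = 41 * 14 = 574 units
ROP = 574 + 80 = 654 units

654 units


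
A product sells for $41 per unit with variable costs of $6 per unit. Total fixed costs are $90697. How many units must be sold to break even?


Formula: BEQ = Fixed Costs / (Price - Variable Cost)
Contribution margin = $41 - $6 = $35/unit
BEQ = ceil($90697 / $35/unit) = ceil(2591.34) = 2592 units

2592 units


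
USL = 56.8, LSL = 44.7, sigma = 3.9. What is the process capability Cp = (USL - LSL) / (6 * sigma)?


Cp = (56.8 - 44.7) / (6 * 3.9)

0.52


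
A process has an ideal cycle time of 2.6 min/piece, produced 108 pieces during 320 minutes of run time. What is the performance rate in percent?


Formula: Performance = (Ideal CT * Total Count) / Run Time * 100
Ideal output time = 2.6 * 108 = 280.8 min
Performance = 280.8 / 320 * 100 = 87.8%

87.8%


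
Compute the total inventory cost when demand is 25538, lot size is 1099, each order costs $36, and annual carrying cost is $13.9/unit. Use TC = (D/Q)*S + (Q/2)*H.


TC = 25538/1099 * 36 + 1099/2 * 13.9

$8474.60


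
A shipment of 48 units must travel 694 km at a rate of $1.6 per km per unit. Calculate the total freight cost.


TC = dist * cost * units = 694 * 1.6 * 48 = $53299.20

$53299.20


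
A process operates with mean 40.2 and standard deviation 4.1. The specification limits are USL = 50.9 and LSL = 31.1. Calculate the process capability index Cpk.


Cpu = (50.9 - 40.2) / (3 * 4.1) = 0.87
Cpl = (40.2 - 31.1) / (3 * 4.1) = 0.74
Cpk = min(0.87, 0.74) = 0.74

0.74


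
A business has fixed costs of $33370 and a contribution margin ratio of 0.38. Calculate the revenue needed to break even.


Formula: BER = Fixed Costs / Contribution Margin Ratio
BER = $33370 / 0.38
BER = $87815.79 (to the nearest cent)

$87815.79


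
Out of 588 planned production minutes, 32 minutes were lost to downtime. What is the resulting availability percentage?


Formula: Availability = (Planned Time - Downtime) / Planned Time * 100
Uptime = 588 - 32 = 556 min
Availability = 556 / 588 * 100 = 94.6%

94.6%


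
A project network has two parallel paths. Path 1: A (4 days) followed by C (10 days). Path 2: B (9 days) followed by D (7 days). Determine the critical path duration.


Path 1 = 4 + 10 = 14 days
Path 2 = 9 + 7 = 16 days
Duration = max(14, 16) = 16 days

16 days
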